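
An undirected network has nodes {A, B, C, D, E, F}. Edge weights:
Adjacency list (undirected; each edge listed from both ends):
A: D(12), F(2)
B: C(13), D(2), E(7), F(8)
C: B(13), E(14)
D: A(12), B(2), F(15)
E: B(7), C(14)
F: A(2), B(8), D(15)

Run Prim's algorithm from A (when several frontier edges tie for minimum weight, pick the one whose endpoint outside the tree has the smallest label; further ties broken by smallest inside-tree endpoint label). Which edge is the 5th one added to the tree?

Grow the tree from A using Prim:
Step 1: frontier [A—F 2, A—D 12] → take A—F (2); add F.
Step 2: frontier [A—D 12, B—F 8, D—F 15] → take B—F (8); add B.
Step 3: frontier [A—D 12, B—D 2, B—E 7, B—C 13, D—F 15] → take B—D (2); add D.
Step 4: frontier [B—E 7, B—C 13] → take B—E (7); add E.
Step 5: frontier [B—C 13, C—E 14] → take B—C (13); add C.
The 5th edge added is B—C.

B-C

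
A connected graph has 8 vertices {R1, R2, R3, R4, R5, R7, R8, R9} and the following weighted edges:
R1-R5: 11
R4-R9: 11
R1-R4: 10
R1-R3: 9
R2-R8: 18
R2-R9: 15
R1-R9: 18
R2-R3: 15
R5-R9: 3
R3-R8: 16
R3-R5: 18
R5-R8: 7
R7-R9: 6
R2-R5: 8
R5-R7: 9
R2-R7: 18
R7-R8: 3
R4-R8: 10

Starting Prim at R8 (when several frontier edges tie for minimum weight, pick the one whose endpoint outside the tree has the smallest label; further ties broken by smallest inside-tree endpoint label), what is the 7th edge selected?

Prim, starting at R8.
Step 1: cheapest edge leaving the tree is R7-R8 (3); add R7.
Step 2: cheapest edge leaving the tree is R7-R9 (6); add R9.
Step 3: cheapest edge leaving the tree is R5-R9 (3); add R5.
Step 4: cheapest edge leaving the tree is R2-R5 (8); add R2.
Step 5: cheapest edge leaving the tree is R4-R8 (10); add R4.
Step 6: cheapest edge leaving the tree is R1-R4 (10); add R1.
Step 7: cheapest edge leaving the tree is R1-R3 (9); add R3.
The 7th edge added is R1-R3.

R1-R3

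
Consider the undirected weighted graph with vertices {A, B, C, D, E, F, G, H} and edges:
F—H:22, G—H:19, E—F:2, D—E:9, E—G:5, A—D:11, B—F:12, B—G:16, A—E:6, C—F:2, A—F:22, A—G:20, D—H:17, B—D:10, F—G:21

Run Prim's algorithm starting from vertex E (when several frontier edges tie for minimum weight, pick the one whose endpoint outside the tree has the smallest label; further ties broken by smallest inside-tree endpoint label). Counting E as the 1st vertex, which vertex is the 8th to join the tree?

Prim's algorithm from E:
Step 1: cheapest edge leaving the tree is E—F (2); add F.
Step 2: cheapest edge leaving the tree is C—F (2); add C.
Step 3: cheapest edge leaving the tree is E—G (5); add G.
Step 4: cheapest edge leaving the tree is A—E (6); add A.
Step 5: cheapest edge leaving the tree is D—E (9); add D.
Step 6: cheapest edge leaving the tree is B—D (10); add B.
Step 7: cheapest edge leaving the tree is D—H (17); add H.
Vertex order: E, F, C, G, A, D, B, H. The 8th vertex is H.

H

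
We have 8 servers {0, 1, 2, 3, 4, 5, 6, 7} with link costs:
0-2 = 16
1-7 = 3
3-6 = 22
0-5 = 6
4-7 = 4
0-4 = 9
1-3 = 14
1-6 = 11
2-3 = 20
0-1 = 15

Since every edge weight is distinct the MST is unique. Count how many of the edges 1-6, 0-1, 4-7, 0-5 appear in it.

Kruskal's algorithm — process edges by increasing weight (ties by edge label):
1-7 (3): add — endpoints in different components.
4-7 (4): add — endpoints in different components.
0-5 (6): add — endpoints in different components.
0-4 (9): add — endpoints in different components.
1-6 (11): add — endpoints in different components.
1-3 (14): add — endpoints in different components.
0-1 (15): skip — 0 and 1 already connected.
0-2 (16): add — endpoints in different components.
MST edge set: {1-7, 4-7, 0-5, 0-4, 1-6, 1-3, 0-2}.
Of the listed edges, {1-6, 4-7, 0-5} are in the MST → 3.

3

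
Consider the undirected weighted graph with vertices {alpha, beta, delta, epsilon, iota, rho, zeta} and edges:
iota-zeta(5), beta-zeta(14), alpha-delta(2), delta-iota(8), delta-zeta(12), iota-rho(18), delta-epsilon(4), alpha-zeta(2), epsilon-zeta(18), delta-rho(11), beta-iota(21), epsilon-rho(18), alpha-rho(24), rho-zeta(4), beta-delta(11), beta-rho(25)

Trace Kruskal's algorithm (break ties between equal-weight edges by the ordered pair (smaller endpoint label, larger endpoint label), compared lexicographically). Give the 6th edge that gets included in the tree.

beta-delta

Kruskal's algorithm — process edges by increasing weight (ties by edge label):
alpha-delta (2): add — endpoints in different components.
alpha-zeta (2): add — endpoints in different components.
delta-epsilon (4): add — endpoints in different components.
rho-zeta (4): add — endpoints in different components.
iota-zeta (5): add — endpoints in different components.
delta-iota (8): skip — iota and delta already connected.
beta-delta (11): add — endpoints in different components.
The 6th edge added is beta-delta.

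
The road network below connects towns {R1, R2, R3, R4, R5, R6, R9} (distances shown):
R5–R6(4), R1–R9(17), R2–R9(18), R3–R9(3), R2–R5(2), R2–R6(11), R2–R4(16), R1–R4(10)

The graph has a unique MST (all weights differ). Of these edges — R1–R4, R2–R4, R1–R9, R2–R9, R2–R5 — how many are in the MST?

4

Kruskal: consider edges lightest-first.
R2–R5 (2): add — endpoints in different components.
R3–R9 (3): add — endpoints in different components.
R5–R6 (4): add — endpoints in different components.
R1–R4 (10): add — endpoints in different components.
R2–R6 (11): skip — R6 and R2 already connected.
R2–R4 (16): add — endpoints in different components.
R1–R9 (17): add — endpoints in different components.
MST edge set: {R2–R5, R3–R9, R5–R6, R1–R4, R2–R4, R1–R9}.
Of the listed edges, {R1–R4, R2–R4, R1–R9, R2–R5} are in the MST → 4.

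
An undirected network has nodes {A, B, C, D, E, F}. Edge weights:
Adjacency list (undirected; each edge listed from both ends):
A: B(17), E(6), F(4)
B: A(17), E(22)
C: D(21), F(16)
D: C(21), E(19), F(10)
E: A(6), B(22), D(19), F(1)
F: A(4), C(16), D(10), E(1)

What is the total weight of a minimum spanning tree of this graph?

48

Prim's algorithm from A:
Step 1: frontier [A–F 4, A–E 6, A–B 17] → take A–F (4); add F.
Step 2: frontier [A–E 6, A–B 17, E–F 1, D–F 10, C–F 16] → take E–F (1); add E.
Step 3: frontier [A–B 17, D–E 19, B–E 22, D–F 10, C–F 16] → take D–F (10); add D.
Step 4: frontier [A–B 17, C–D 21, B–E 22, C–F 16] → take C–F (16); add C.
Step 5: frontier [A–B 17, B–E 22] → take A–B (17); add B.
MST edges: A–F, E–F, D–F, C–F, A–B; total weight 4+1+10+16+17 = 48.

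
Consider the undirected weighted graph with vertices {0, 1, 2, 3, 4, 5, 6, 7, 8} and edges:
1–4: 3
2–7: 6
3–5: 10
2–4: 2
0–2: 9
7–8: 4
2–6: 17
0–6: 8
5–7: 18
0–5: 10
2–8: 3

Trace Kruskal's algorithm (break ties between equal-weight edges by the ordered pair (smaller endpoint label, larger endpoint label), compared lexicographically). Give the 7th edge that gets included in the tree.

0-5

Kruskal: consider edges lightest-first.
2–4 (2): add — endpoints in different components.
1–4 (3): add — endpoints in different components.
2–8 (3): add — endpoints in different components.
7–8 (4): add — endpoints in different components.
2–7 (6): skip — 2 and 7 already connected.
0–6 (8): add — endpoints in different components.
0–2 (9): add — endpoints in different components.
0–5 (10): add — endpoints in different components.
3–5 (10): add — endpoints in different components.
The 7th edge added is 0–5.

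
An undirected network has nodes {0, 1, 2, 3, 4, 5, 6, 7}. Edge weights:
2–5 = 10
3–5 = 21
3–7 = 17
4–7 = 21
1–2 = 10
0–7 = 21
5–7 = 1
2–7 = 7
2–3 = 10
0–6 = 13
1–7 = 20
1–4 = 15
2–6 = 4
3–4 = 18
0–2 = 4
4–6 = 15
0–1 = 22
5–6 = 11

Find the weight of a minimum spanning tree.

51

Kruskal's algorithm — process edges by increasing weight (ties by edge label):
5–7 (1): add — endpoints in different components.
0–2 (4): add — endpoints in different components.
2–6 (4): add — endpoints in different components.
2–7 (7): add — endpoints in different components.
1–2 (10): add — endpoints in different components.
2–3 (10): add — endpoints in different components.
2–5 (10): skip — 2 and 5 already connected.
5–6 (11): skip — 5 and 6 already connected.
0–6 (13): skip — 0 and 6 already connected.
1–4 (15): add — endpoints in different components.
MST edges: 5–7, 0–2, 2–6, 2–7, 1–2, 2–3, 1–4; total weight 1+4+4+7+10+10+15 = 51.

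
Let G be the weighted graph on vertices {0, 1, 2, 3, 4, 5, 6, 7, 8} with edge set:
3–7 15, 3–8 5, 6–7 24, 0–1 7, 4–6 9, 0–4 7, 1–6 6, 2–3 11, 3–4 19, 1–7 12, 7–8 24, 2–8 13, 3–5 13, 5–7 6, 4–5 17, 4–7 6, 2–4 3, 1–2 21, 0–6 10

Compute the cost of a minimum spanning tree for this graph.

51

Prim, starting at 5.
Step 1: cheapest edge leaving the tree is 5–7 (6); add 7.
Step 2: cheapest edge leaving the tree is 4–7 (6); add 4.
Step 3: cheapest edge leaving the tree is 2–4 (3); add 2.
Step 4: cheapest edge leaving the tree is 0–4 (7); add 0.
Step 5: cheapest edge leaving the tree is 0–1 (7); add 1.
Step 6: cheapest edge leaving the tree is 1–6 (6); add 6.
Step 7: cheapest edge leaving the tree is 2–3 (11); add 3.
Step 8: cheapest edge leaving the tree is 3–8 (5); add 8.
MST edges: 5–7, 4–7, 2–4, 0–4, 0–1, 1–6, 2–3, 3–8; total weight 6+6+3+7+7+6+11+5 = 51.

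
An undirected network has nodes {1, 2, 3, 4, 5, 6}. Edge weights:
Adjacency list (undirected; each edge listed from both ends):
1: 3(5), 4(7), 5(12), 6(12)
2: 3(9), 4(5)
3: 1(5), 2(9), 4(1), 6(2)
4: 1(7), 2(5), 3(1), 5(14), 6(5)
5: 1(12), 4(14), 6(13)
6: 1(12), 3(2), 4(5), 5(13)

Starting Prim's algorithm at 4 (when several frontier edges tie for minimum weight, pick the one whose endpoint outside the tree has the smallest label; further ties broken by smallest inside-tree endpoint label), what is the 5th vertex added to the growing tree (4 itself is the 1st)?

Grow the tree from 4 using Prim:
Step 1: cheapest edge leaving the tree is 3 4 (1); add 3.
Step 2: cheapest edge leaving the tree is 3 6 (2); add 6.
Step 3: cheapest edge leaving the tree is 1 3 (5); add 1.
Step 4: cheapest edge leaving the tree is 2 4 (5); add 2.
Step 5: cheapest edge leaving the tree is 1 5 (12); add 5.
Vertex order: 4, 3, 6, 1, 2, 5. The 5th vertex is 2.

2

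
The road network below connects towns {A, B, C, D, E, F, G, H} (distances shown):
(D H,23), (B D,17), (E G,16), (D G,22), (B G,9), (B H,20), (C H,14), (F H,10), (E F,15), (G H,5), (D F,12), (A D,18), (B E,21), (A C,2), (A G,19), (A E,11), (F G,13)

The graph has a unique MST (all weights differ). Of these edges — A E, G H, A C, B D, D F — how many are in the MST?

4

Kruskal's algorithm — process edges by increasing weight (ties by edge label):
A C (2): add — endpoints in different components.
G H (5): add — endpoints in different components.
B G (9): add — endpoints in different components.
F H (10): add — endpoints in different components.
A E (11): add — endpoints in different components.
D F (12): add — endpoints in different components.
F G (13): skip — F and G already connected.
C H (14): add — endpoints in different components.
MST edge set: {A C, G H, B G, F H, A E, D F, C H}.
Of the listed edges, {A E, G H, A C, D F} are in the MST → 4.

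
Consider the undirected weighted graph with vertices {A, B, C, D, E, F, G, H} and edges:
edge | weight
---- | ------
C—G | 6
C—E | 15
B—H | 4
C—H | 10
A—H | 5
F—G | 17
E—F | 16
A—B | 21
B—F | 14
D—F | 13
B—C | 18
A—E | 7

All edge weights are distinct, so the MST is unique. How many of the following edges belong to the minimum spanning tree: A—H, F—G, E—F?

Kruskal: consider edges lightest-first.
B—H (4): add — endpoints in different components.
A—H (5): add — endpoints in different components.
C—G (6): add — endpoints in different components.
A—E (7): add — endpoints in different components.
C—H (10): add — endpoints in different components.
D—F (13): add — endpoints in different components.
B—F (14): add — endpoints in different components.
MST edge set: {B—H, A—H, C—G, A—E, C—H, D—F, B—F}.
Of the listed edges, {A—H} are in the MST → 1.

1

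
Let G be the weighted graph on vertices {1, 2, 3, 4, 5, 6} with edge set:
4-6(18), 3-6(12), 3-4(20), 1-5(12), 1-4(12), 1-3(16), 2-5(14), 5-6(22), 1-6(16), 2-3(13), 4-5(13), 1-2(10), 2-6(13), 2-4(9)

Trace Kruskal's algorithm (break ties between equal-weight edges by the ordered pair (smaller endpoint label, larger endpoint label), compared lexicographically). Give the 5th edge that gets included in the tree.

Sort edges by weight, then run Kruskal:
2-4 (9): add — endpoints in different components.
1-2 (10): add — endpoints in different components.
1-4 (12): skip — 1 and 4 already connected.
1-5 (12): add — endpoints in different components.
3-6 (12): add — endpoints in different components.
2-3 (13): add — endpoints in different components.
The 5th edge added is 2-3.

2-3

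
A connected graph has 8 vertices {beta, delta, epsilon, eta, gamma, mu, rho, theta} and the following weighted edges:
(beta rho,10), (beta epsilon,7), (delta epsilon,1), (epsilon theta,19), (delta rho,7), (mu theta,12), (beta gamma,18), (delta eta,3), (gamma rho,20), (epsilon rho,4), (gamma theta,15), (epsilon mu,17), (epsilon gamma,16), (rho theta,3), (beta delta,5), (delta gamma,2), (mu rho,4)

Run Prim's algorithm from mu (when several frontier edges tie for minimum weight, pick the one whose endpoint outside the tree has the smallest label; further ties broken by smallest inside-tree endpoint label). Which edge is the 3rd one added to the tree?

Prim, starting at mu.
Step 1: cheapest edge leaving the tree is mu rho (4); add rho.
Step 2: cheapest edge leaving the tree is rho theta (3); add theta.
Step 3: cheapest edge leaving the tree is epsilon rho (4); add epsilon.
Step 4: cheapest edge leaving the tree is delta epsilon (1); add delta.
Step 5: cheapest edge leaving the tree is delta gamma (2); add gamma.
Step 6: cheapest edge leaving the tree is delta eta (3); add eta.
Step 7: cheapest edge leaving the tree is beta delta (5); add beta.
The 3rd edge added is epsilon rho.

epsilon-rho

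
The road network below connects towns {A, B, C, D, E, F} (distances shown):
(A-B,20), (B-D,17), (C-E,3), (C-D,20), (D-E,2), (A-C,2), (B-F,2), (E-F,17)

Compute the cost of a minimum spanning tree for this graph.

26

Grow the tree from D using Prim:
Step 1: frontier [D-E 2, B-D 17, C-D 20] → take D-E (2); add E.
Step 2: frontier [B-D 17, C-D 20, C-E 3, E-F 17] → take C-E (3); add C.
Step 3: frontier [A-C 2, B-D 17, E-F 17] → take A-C (2); add A.
Step 4: frontier [A-B 20, B-D 17, E-F 17] → take B-D (17); add B.
Step 5: frontier [B-F 2, E-F 17] → take B-F (2); add F.
MST edges: D-E, C-E, A-C, B-D, B-F; total weight 2+3+2+17+2 = 26.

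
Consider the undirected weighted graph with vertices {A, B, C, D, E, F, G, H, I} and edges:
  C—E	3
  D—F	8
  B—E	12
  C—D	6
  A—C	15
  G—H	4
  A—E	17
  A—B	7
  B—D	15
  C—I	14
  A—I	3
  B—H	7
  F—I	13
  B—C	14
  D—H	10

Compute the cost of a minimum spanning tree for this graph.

Grow the tree from D using Prim:
Step 1: cheapest edge leaving the tree is C—D (6); add C.
Step 2: cheapest edge leaving the tree is C—E (3); add E.
Step 3: cheapest edge leaving the tree is D—F (8); add F.
Step 4: cheapest edge leaving the tree is D—H (10); add H.
Step 5: cheapest edge leaving the tree is G—H (4); add G.
Step 6: cheapest edge leaving the tree is B—H (7); add B.
Step 7: cheapest edge leaving the tree is A—B (7); add A.
Step 8: cheapest edge leaving the tree is A—I (3); add I.
MST edges: C—D, C—E, D—F, D—H, G—H, B—H, A—B, A—I; total weight 6+3+8+10+4+7+7+3 = 48.

48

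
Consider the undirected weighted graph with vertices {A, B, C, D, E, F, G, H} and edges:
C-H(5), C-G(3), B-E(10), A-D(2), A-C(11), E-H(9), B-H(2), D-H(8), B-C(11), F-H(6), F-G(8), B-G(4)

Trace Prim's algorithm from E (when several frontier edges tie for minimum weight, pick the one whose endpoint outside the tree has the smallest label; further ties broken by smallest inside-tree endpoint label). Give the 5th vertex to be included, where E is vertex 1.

C

Prim, starting at E.
Step 1: frontier [E-H 9, B-E 10] → take E-H (9); add H.
Step 2: frontier [B-E 10, B-H 2, C-H 5, F-H 6, D-H 8] → take B-H (2); add B.
Step 3: frontier [B-G 4, B-C 11, C-H 5, F-H 6, D-H 8] → take B-G (4); add G.
Step 4: frontier [B-C 11, C-G 3, F-G 8, C-H 5, F-H 6, D-H 8] → take C-G (3); add C.
Step 5: frontier [A-C 11, F-G 8, F-H 6, D-H 8] → take F-H (6); add F.
Step 6: frontier [A-C 11, D-H 8] → take D-H (8); add D.
Step 7: frontier [A-C 11, A-D 2] → take A-D (2); add A.
Vertex order: E, H, B, G, C, F, D, A. The 5th vertex is C.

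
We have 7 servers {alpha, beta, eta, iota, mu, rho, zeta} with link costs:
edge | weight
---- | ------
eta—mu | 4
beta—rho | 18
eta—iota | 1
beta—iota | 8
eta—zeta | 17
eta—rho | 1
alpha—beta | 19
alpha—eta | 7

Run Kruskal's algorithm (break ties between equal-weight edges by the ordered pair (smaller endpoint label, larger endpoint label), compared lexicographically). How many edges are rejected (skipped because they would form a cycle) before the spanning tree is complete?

Kruskal's algorithm — process edges by increasing weight (ties by edge label):
eta—iota (1): add. Components now {eta,iota} {alpha} {zeta} {beta} {mu} {rho}
eta—rho (1): add. Components now {eta,iota,rho} {alpha} {zeta} {beta} {mu}
eta—mu (4): add. Components now {eta,iota,mu,rho} {alpha} {zeta} {beta}
alpha—eta (7): add. Components now {alpha,eta,iota,mu,rho} {zeta} {beta}
beta—iota (8): add. Components now {alpha,beta,eta,iota,mu,rho} {zeta}
eta—zeta (17): add. Components now {alpha,beta,eta,iota,mu,rho,zeta}
Edges rejected before the tree was complete: 0.

0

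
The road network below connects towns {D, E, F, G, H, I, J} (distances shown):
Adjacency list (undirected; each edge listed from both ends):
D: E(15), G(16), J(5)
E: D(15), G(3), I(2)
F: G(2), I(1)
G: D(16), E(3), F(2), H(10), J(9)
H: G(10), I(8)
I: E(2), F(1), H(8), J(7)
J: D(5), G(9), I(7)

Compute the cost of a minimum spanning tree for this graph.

25

Grow the tree from D using Prim:
Step 1: frontier [D–J 5, D–E 15, D–G 16] → take D–J (5); add J.
Step 2: frontier [D–E 15, D–G 16, I–J 7, G–J 9] → take I–J (7); add I.
Step 3: frontier [D–E 15, D–G 16, F–I 1, E–I 2, H–I 8, G–J 9] → take F–I (1); add F.
Step 4: frontier [D–E 15, D–G 16, F–G 2, E–I 2, H–I 8, G–J 9] → take E–I (2); add E.
Step 5: frontier [D–G 16, E–G 3, F–G 2, H–I 8, G–J 9] → take F–G (2); add G.
Step 6: frontier [G–H 10, H–I 8] → take H–I (8); add H.
MST edges: D–J, I–J, F–I, E–I, F–G, H–I; total weight 5+7+1+2+2+8 = 25.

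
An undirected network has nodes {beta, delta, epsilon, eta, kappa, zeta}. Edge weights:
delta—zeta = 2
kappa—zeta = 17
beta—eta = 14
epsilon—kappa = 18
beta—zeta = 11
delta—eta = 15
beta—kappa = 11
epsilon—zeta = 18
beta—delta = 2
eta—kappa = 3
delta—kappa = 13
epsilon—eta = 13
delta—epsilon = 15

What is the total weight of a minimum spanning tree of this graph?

Prim, starting at epsilon.
Step 1: frontier [epsilon—eta 13, delta—epsilon 15, epsilon—kappa 18, epsilon—zeta 18] → take epsilon—eta (13); add eta.
Step 2: frontier [delta—epsilon 15, epsilon—kappa 18, epsilon—zeta 18, eta—kappa 3, beta—eta 14, delta—eta 15] → take eta—kappa (3); add kappa.
Step 3: frontier [delta—epsilon 15, epsilon—zeta 18, beta—eta 14, delta—eta 15, beta—kappa 11, delta—kappa 13, kappa—zeta 17] → take beta—kappa (11); add beta.
Step 4: frontier [beta—delta 2, beta—zeta 11, delta—epsilon 15, epsilon—zeta 18, delta—eta 15, delta—kappa 13, kappa—zeta 17] → take beta—delta (2); add delta.
Step 5: frontier [beta—zeta 11, delta—zeta 2, epsilon—zeta 18, kappa—zeta 17] → take delta—zeta (2); add zeta.
MST edges: epsilon—eta, eta—kappa, beta—kappa, beta—delta, delta—zeta; total weight 13+3+11+2+2 = 31.

31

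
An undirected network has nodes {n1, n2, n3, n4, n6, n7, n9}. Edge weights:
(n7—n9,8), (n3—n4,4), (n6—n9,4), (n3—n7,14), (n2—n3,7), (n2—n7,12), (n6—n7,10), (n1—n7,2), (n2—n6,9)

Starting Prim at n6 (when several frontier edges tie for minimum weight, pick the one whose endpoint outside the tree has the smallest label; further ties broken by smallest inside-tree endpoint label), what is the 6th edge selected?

Prim's algorithm from n6:
Step 1: cheapest edge leaving the tree is n6—n9 (4); add n9.
Step 2: cheapest edge leaving the tree is n7—n9 (8); add n7.
Step 3: cheapest edge leaving the tree is n1—n7 (2); add n1.
Step 4: cheapest edge leaving the tree is n2—n6 (9); add n2.
Step 5: cheapest edge leaving the tree is n2—n3 (7); add n3.
Step 6: cheapest edge leaving the tree is n3—n4 (4); add n4.
The 6th edge added is n3—n4.

n3-n4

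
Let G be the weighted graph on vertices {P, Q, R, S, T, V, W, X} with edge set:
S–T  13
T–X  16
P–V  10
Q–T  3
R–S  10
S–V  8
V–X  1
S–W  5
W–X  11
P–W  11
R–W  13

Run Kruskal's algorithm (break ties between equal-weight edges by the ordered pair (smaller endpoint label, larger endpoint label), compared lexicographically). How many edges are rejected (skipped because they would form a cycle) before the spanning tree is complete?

Sort edges by weight, then run Kruskal:
V–X (1): add — endpoints in different components.
Q–T (3): add — endpoints in different components.
S–W (5): add — endpoints in different components.
S–V (8): add — endpoints in different components.
P–V (10): add — endpoints in different components.
R–S (10): add — endpoints in different components.
P–W (11): skip — P and W already connected.
W–X (11): skip — X and W already connected.
R–W (13): skip — W and R already connected.
S–T (13): add — endpoints in different components.
Edges rejected before the tree was complete: 3.

3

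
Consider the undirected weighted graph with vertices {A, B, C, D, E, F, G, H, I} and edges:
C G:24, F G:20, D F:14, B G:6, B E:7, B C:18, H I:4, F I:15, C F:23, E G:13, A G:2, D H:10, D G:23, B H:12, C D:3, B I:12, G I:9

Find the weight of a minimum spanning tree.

Kruskal: consider edges lightest-first.
A G (2): add — endpoints in different components.
C D (3): add — endpoints in different components.
H I (4): add — endpoints in different components.
B G (6): add — endpoints in different components.
B E (7): add — endpoints in different components.
G I (9): add — endpoints in different components.
D H (10): add — endpoints in different components.
B H (12): skip — B and H already connected.
B I (12): skip — B and I already connected.
E G (13): skip — E and G already connected.
D F (14): add — endpoints in different components.
MST edges: A G, C D, H I, B G, B E, G I, D H, D F; total weight 2+3+4+6+7+9+10+14 = 55.

55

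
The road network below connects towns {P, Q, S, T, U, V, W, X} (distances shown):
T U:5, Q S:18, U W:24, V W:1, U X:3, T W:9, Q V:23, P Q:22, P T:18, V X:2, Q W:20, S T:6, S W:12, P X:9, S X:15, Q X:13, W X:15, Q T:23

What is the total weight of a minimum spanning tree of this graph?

39

Prim's algorithm from V:
Step 1: cheapest edge leaving the tree is V W (1); add W.
Step 2: cheapest edge leaving the tree is V X (2); add X.
Step 3: cheapest edge leaving the tree is U X (3); add U.
Step 4: cheapest edge leaving the tree is T U (5); add T.
Step 5: cheapest edge leaving the tree is S T (6); add S.
Step 6: cheapest edge leaving the tree is P X (9); add P.
Step 7: cheapest edge leaving the tree is Q X (13); add Q.
MST edges: V W, V X, U X, T U, S T, P X, Q X; total weight 1+2+3+5+6+9+13 = 39.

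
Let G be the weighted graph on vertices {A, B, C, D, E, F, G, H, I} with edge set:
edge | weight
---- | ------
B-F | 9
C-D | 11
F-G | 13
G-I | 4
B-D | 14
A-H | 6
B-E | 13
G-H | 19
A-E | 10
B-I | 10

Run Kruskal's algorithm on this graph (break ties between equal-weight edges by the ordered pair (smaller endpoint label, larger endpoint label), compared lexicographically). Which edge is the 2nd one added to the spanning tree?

A-H

Kruskal: consider edges lightest-first.
G-I (4): add — endpoints in different components.
A-H (6): add — endpoints in different components.
B-F (9): add — endpoints in different components.
A-E (10): add — endpoints in different components.
B-I (10): add — endpoints in different components.
C-D (11): add — endpoints in different components.
B-E (13): add — endpoints in different components.
F-G (13): skip — F and G already connected.
B-D (14): add — endpoints in different components.
The 2nd edge added is A-H.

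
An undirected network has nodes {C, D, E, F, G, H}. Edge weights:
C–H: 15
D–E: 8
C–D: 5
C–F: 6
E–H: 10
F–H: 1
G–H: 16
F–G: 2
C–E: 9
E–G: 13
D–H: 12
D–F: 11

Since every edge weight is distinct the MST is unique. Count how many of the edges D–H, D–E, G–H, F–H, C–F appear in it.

3

Kruskal: consider edges lightest-first.
F–H (1): add — endpoints in different components.
F–G (2): add — endpoints in different components.
C–D (5): add — endpoints in different components.
C–F (6): add — endpoints in different components.
D–E (8): add — endpoints in different components.
MST edge set: {F–H, F–G, C–D, C–F, D–E}.
Of the listed edges, {D–E, F–H, C–F} are in the MST → 3.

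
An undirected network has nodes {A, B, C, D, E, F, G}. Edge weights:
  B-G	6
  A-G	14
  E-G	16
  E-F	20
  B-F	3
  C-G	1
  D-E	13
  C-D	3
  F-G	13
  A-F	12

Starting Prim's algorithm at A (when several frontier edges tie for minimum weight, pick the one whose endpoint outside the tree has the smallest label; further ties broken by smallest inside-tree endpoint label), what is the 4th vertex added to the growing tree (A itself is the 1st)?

Prim, starting at A.
Step 1: cheapest edge leaving the tree is A-F (12); add F.
Step 2: cheapest edge leaving the tree is B-F (3); add B.
Step 3: cheapest edge leaving the tree is B-G (6); add G.
Step 4: cheapest edge leaving the tree is C-G (1); add C.
Step 5: cheapest edge leaving the tree is C-D (3); add D.
Step 6: cheapest edge leaving the tree is D-E (13); add E.
Vertex order: A, F, B, G, C, D, E. The 4th vertex is G.

G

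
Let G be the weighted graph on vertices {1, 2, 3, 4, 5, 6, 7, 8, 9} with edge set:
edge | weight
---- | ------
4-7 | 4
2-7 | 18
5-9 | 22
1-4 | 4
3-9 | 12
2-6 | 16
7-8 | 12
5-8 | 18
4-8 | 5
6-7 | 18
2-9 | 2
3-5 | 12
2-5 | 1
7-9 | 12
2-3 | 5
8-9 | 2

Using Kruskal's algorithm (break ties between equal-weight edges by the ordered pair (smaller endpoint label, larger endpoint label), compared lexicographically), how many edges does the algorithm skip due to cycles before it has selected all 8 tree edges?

Kruskal's algorithm — process edges by increasing weight (ties by edge label):
2-5 (1): add — endpoints in different components.
2-9 (2): add — endpoints in different components.
8-9 (2): add — endpoints in different components.
1-4 (4): add — endpoints in different components.
4-7 (4): add — endpoints in different components.
2-3 (5): add — endpoints in different components.
4-8 (5): add — endpoints in different components.
3-5 (12): skip — 3 and 5 already connected.
3-9 (12): skip — 3 and 9 already connected.
7-8 (12): skip — 7 and 8 already connected.
7-9 (12): skip — 7 and 9 already connected.
2-6 (16): add — endpoints in different components.
Edges rejected before the tree was complete: 4.

4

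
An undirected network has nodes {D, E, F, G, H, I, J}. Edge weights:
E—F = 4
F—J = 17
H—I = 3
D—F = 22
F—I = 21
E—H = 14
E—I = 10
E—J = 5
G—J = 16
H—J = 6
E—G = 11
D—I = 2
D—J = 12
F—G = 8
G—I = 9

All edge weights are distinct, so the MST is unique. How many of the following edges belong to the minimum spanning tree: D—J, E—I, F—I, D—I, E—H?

Sort edges by weight, then run Kruskal:
D—I (2): add — endpoints in different components.
H—I (3): add — endpoints in different components.
E—F (4): add — endpoints in different components.
E—J (5): add — endpoints in different components.
H—J (6): add — endpoints in different components.
F—G (8): add — endpoints in different components.
MST edge set: {D—I, H—I, E—F, E—J, H—J, F—G}.
Of the listed edges, {D—I} are in the MST → 1.

1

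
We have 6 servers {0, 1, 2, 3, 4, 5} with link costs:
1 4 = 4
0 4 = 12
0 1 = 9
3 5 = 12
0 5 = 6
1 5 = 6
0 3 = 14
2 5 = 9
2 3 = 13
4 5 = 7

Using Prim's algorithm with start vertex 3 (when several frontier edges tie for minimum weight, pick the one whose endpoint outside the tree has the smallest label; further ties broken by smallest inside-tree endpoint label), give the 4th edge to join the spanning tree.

1-4

Prim's algorithm from 3:
Step 1: cheapest edge leaving the tree is 3 5 (12); add 5.
Step 2: cheapest edge leaving the tree is 0 5 (6); add 0.
Step 3: cheapest edge leaving the tree is 1 5 (6); add 1.
Step 4: cheapest edge leaving the tree is 1 4 (4); add 4.
Step 5: cheapest edge leaving the tree is 2 5 (9); add 2.
The 4th edge added is 1 4.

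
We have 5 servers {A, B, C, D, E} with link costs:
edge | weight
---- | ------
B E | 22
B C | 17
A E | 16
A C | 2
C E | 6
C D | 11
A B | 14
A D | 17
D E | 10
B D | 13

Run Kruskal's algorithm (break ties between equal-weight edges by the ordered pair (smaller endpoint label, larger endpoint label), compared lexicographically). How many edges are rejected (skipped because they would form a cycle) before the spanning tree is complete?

1

Kruskal's algorithm — process edges by increasing weight (ties by edge label):
A C (2): add. Components now {A,C} {B} {D} {E}
C E (6): add. Components now {A,C,E} {B} {D}
D E (10): add. Components now {A,C,D,E} {B}
C D (11): skip — C and D already connected.
B D (13): add. Components now {A,B,C,D,E}
Edges rejected before the tree was complete: 1.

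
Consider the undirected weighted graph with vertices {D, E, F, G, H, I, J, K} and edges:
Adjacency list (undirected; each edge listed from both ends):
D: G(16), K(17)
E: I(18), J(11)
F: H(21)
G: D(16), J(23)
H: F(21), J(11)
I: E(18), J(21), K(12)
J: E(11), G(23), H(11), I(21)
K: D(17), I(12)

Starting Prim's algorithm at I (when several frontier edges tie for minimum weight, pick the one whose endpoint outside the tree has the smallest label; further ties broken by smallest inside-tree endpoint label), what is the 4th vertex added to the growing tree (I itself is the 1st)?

Prim's algorithm from I:
Step 1: cheapest edge leaving the tree is I K (12); add K.
Step 2: cheapest edge leaving the tree is D K (17); add D.
Step 3: cheapest edge leaving the tree is D G (16); add G.
Step 4: cheapest edge leaving the tree is E I (18); add E.
Step 5: cheapest edge leaving the tree is E J (11); add J.
Step 6: cheapest edge leaving the tree is H J (11); add H.
Step 7: cheapest edge leaving the tree is F H (21); add F.
Vertex order: I, K, D, G, E, J, H, F. The 4th vertex is G.

G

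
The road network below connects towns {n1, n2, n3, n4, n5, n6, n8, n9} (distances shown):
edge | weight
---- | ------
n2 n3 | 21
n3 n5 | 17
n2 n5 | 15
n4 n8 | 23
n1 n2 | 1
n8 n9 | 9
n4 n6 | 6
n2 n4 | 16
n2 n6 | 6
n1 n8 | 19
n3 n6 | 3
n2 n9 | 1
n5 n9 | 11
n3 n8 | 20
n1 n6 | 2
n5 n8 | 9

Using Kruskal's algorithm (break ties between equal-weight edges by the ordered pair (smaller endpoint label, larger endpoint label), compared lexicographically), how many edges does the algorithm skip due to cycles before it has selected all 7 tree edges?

1

Kruskal: consider edges lightest-first.
n1 n2 (1): add — endpoints in different components.
n2 n9 (1): add — endpoints in different components.
n1 n6 (2): add — endpoints in different components.
n3 n6 (3): add — endpoints in different components.
n2 n6 (6): skip — n6 and n2 already connected.
n4 n6 (6): add — endpoints in different components.
n5 n8 (9): add — endpoints in different components.
n8 n9 (9): add — endpoints in different components.
Edges rejected before the tree was complete: 1.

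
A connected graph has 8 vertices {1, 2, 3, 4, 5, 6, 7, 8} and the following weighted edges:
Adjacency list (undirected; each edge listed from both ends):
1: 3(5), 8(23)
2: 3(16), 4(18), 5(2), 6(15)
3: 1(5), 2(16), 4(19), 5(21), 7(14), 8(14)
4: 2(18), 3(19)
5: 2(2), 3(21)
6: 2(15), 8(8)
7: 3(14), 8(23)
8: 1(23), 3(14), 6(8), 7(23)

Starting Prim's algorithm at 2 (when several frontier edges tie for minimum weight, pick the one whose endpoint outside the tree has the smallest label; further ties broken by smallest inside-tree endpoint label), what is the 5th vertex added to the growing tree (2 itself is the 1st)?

3

Grow the tree from 2 using Prim:
Step 1: cheapest edge leaving the tree is 2-5 (2); add 5.
Step 2: cheapest edge leaving the tree is 2-6 (15); add 6.
Step 3: cheapest edge leaving the tree is 6-8 (8); add 8.
Step 4: cheapest edge leaving the tree is 3-8 (14); add 3.
Step 5: cheapest edge leaving the tree is 1-3 (5); add 1.
Step 6: cheapest edge leaving the tree is 3-7 (14); add 7.
Step 7: cheapest edge leaving the tree is 2-4 (18); add 4.
Vertex order: 2, 5, 6, 8, 3, 1, 7, 4. The 5th vertex is 3.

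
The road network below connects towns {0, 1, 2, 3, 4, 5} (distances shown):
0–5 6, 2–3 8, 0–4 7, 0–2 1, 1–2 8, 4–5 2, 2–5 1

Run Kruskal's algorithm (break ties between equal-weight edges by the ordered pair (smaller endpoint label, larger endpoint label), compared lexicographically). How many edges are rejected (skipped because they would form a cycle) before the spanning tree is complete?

Sort edges by weight, then run Kruskal:
0–2 (1): add. Components now {0,2} {1} {3} {4} {5}
2–5 (1): add. Components now {0,2,5} {1} {3} {4}
4–5 (2): add. Components now {0,2,4,5} {1} {3}
0–5 (6): skip — 0 and 5 already connected.
0–4 (7): skip — 0 and 4 already connected.
1–2 (8): add. Components now {0,1,2,4,5} {3}
2–3 (8): add. Components now {0,1,2,3,4,5}
Edges rejected before the tree was complete: 2.

2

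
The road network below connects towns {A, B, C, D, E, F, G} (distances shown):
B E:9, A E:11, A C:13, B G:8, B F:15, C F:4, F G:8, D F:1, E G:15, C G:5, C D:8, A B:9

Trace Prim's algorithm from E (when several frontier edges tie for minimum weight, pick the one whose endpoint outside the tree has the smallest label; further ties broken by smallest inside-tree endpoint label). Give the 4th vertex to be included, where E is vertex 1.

Prim's algorithm from E:
Step 1: frontier [B E 9, A E 11, E G 15] → take B E (9); add B.
Step 2: frontier [B G 8, A B 9, B F 15, A E 11, E G 15] → take B G (8); add G.
Step 3: frontier [A B 9, B F 15, A E 11, C G 5, F G 8] → take C G (5); add C.
Step 4: frontier [A B 9, B F 15, C F 4, C D 8, A C 13, A E 11, F G 8] → take C F (4); add F.
Step 5: frontier [A B 9, C D 8, A C 13, A E 11, D F 1] → take D F (1); add D.
Step 6: frontier [A B 9, A C 13, A E 11] → take A B (9); add A.
Vertex order: E, B, G, C, F, D, A. The 4th vertex is C.

C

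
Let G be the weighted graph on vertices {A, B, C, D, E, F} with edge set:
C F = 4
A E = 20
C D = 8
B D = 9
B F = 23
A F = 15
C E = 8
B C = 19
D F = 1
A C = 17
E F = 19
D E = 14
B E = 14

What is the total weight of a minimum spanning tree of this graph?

37

Prim's algorithm from E:
Step 1: frontier [C E 8, B E 14, D E 14, E F 19, A E 20] → take C E (8); add C.
Step 2: frontier [C F 4, C D 8, A C 17, B C 19, B E 14, D E 14, E F 19, A E 20] → take C F (4); add F.
Step 3: frontier [C D 8, A C 17, B C 19, B E 14, D E 14, A E 20, D F 1, A F 15, B F 23] → take D F (1); add D.
Step 4: frontier [A C 17, B C 19, B D 9, B E 14, A E 20, A F 15, B F 23] → take B D (9); add B.
Step 5: frontier [A C 17, A E 20, A F 15] → take A F (15); add A.
MST edges: C E, C F, D F, B D, A F; total weight 8+4+1+9+15 = 37.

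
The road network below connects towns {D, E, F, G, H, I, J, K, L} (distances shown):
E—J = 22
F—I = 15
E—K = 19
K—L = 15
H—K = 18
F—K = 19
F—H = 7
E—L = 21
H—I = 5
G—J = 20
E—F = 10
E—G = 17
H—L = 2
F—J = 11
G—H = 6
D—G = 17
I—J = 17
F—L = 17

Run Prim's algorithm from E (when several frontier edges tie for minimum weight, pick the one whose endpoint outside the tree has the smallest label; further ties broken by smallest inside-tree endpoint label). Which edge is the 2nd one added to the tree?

Prim, starting at E.
Step 1: cheapest edge leaving the tree is E—F (10); add F.
Step 2: cheapest edge leaving the tree is F—H (7); add H.
Step 3: cheapest edge leaving the tree is H—L (2); add L.
Step 4: cheapest edge leaving the tree is H—I (5); add I.
Step 5: cheapest edge leaving the tree is G—H (6); add G.
Step 6: cheapest edge leaving the tree is F—J (11); add J.
Step 7: cheapest edge leaving the tree is K—L (15); add K.
Step 8: cheapest edge leaving the tree is D—G (17); add D.
The 2nd edge added is F—H.

F-H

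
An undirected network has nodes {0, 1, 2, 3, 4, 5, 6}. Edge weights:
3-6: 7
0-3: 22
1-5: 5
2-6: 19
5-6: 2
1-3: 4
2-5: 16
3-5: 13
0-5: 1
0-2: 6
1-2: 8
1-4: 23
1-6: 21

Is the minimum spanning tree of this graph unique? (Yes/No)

Yes

Kruskal: consider edges lightest-first.
0-5 (1): add. Components now {0,5} {1} {2} {3} {4} {6}
5-6 (2): add. Components now {0,5,6} {1} {2} {3} {4}
1-3 (4): add. Components now {0,5,6} {1,3} {2} {4}
1-5 (5): add. Components now {0,1,3,5,6} {2} {4}
0-2 (6): add. Components now {0,1,2,3,5,6} {4}
3-6 (7): skip — 3 and 6 already connected.
1-2 (8): skip — 1 and 2 already connected.
3-5 (13): skip — 3 and 5 already connected.
2-5 (16): skip — 2 and 5 already connected.
2-6 (19): skip — 2 and 6 already connected.
1-6 (21): skip — 1 and 6 already connected.
0-3 (22): skip — 0 and 3 already connected.
1-4 (23): add. Components now {0,1,2,3,4,5,6}
Every non-tree edge has weight strictly greater than the heaviest edge on the tree path between its endpoints, so the MST is unique.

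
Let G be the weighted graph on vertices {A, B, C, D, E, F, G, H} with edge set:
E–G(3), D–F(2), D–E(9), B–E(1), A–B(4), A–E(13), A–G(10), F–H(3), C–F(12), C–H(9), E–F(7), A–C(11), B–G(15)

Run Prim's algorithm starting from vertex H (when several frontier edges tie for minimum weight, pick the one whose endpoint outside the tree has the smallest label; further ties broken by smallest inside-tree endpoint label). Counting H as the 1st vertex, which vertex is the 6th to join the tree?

G

Prim's algorithm from H:
Step 1: frontier [F–H 3, C–H 9] → take F–H (3); add F.
Step 2: frontier [D–F 2, E–F 7, C–F 12, C–H 9] → take D–F (2); add D.
Step 3: frontier [D–E 9, E–F 7, C–F 12, C–H 9] → take E–F (7); add E.
Step 4: frontier [B–E 1, E–G 3, A–E 13, C–F 12, C–H 9] → take B–E (1); add B.
Step 5: frontier [A–B 4, B–G 15, E–G 3, A–E 13, C–F 12, C–H 9] → take E–G (3); add G.
Step 6: frontier [A–B 4, A–E 13, C–F 12, A–G 10, C–H 9] → take A–B (4); add A.
Step 7: frontier [A–C 11, C–F 12, C–H 9] → take C–H (9); add C.
Vertex order: H, F, D, E, B, G, A, C. The 6th vertex is G.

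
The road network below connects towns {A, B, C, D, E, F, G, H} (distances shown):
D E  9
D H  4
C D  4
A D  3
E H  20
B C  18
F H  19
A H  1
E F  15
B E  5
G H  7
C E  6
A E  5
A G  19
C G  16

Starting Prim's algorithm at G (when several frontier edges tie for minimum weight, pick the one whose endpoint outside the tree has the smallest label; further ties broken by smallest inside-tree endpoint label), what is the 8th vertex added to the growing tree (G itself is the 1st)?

Prim's algorithm from G:
Step 1: cheapest edge leaving the tree is G H (7); add H.
Step 2: cheapest edge leaving the tree is A H (1); add A.
Step 3: cheapest edge leaving the tree is A D (3); add D.
Step 4: cheapest edge leaving the tree is C D (4); add C.
Step 5: cheapest edge leaving the tree is A E (5); add E.
Step 6: cheapest edge leaving the tree is B E (5); add B.
Step 7: cheapest edge leaving the tree is E F (15); add F.
Vertex order: G, H, A, D, C, E, B, F. The 8th vertex is F.

F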